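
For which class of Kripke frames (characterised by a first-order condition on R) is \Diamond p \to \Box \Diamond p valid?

The Euclidean property

Suppose ◇p→□◇p is valid. Take Rxy, Rxz and set V(p)={y}. Then ◇p at x, so □◇p at x, so ◇p at z, so some w with Rzw has p; w=y, i.e. Rzy. By symmetry of the argument, Ryz.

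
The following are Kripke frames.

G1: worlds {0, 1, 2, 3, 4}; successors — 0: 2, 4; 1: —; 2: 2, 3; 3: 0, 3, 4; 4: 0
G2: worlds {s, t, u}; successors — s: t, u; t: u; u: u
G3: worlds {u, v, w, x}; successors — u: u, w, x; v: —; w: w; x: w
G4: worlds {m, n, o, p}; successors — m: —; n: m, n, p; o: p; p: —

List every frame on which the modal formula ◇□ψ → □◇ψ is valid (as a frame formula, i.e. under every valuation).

G2, G3

Frame correspondent (Sahlqvist): ∀x ∀y ∀z (Rxy ∧ Rxz → ∃w (Ryw ∧ Rzw)) — i.e. convergence.
G1: fails — R02 and R04 but 2 and 4 have no common successor.
G2: satisfies the condition.
G3: satisfies the condition.
G4: fails — Rnn and Rnm but n and m have no common successor.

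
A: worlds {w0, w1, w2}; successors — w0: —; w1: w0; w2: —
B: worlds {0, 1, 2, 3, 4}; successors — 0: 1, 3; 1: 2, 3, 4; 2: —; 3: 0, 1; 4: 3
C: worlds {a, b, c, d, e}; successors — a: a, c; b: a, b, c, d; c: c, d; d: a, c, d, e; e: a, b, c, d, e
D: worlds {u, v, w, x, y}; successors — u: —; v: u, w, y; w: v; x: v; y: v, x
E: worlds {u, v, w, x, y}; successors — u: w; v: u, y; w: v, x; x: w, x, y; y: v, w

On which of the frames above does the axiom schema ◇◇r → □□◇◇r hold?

A

Frame correspondent (Sahlqvist): ∀x ∀y ∀z ((xR²y ∧ xR²z) → ∃w (y = w ∧ zR²w)) — i.e. a generalized confluence (Geach) condition.
A: satisfies the condition.
B: fails — 0R²0, 0R²2 but no w with 0=w and 2R²w.
C: fails — bR²b, bR²a but no w with b=w and aR²w.
D: fails — vR²v, vR²x but no t with v=t and xR²t.
E: fails — uR²x, uR²v but no t with x=t and vR²t.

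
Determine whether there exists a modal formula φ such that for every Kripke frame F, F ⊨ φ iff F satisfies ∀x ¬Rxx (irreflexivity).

If a class were modally definable it would be closed under surjective bounded morphisms (Goldblatt–Thomason).
The 4-cycle (worlds a,b,c,d with a→b→c→d→a) is irreflexive, and the map sending every world to a single reflexive point • is a surjective bounded morphism (forth: every edge maps to (•,•); back: every world has a successor). So any modal formula valid on the 4-cycle is also valid on the reflexive point, which is not irreflexive.
So no modal formula (or set of formulas) defines exactly the irreflexive frames.

Not modally definable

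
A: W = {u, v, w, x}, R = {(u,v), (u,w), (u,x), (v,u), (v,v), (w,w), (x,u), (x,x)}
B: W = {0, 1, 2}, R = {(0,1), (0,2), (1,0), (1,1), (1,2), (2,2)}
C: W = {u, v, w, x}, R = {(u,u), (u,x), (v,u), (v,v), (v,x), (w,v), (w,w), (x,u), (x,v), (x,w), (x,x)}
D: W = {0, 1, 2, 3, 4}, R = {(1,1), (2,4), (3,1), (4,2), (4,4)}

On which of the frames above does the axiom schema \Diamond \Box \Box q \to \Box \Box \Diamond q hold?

Frame correspondent (Sahlqvist): \forall x \forall y \forall z ((xRy \wedge x R^2 z) \to \exists w (y R^2 w \wedge zRw)) — i.e. a generalized confluence (Geach) condition.
A: fails — uRw, uR²v but no t with wR²t and vRt.
B: holds.
C: holds.
D: holds.
Valid on: B, C, D.

B, C, D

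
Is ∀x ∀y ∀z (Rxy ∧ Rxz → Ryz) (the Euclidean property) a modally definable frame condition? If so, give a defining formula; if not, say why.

Yes: it is the Euclidean property, defined by the 5 schema ◇p → □◇p.
Suppose ◇p→□◇p is valid. Take Rxy, Rxz and set V(p)={y}. Then ◇p at x, so □◇p at x, so ◇p at z, so some w with Rzw has p; w=y, i.e. Rzy. By symmetry of the argument, Ryz.

Definable; ◇p → □◇p defines it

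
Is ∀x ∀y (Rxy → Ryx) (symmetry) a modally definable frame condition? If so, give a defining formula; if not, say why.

Yes — defined by r → □◇r

Yes: it is symmetry, defined by the B schema r → □◇r.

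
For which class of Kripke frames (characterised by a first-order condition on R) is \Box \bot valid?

emptiness of R: \forall x \forall y \neg Rxy

This schema is the Ver axiom.
Its frame correspondent is emptiness of R — \forall x \forall y \neg Rxy.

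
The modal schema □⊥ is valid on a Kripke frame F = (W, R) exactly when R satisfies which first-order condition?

□⊥ is valid iff no world has any successor (otherwise □⊥ fails at any world with one).
Conversely, any frame satisfying ∀x ∀y ¬Rxy validates the schema.
So the correspondent is emptiness of R.

Emptiness of R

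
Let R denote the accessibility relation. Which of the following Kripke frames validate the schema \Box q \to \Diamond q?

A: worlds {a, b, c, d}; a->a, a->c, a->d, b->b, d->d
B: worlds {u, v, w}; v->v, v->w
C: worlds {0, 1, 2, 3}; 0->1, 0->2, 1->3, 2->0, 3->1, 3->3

This is the axiom for seriality; its first-order frame correspondent is \forall x \exists y Rxy.
A: fails — world c has no successor.
B: fails — world u has no successor.
C: satisfies the condition.

C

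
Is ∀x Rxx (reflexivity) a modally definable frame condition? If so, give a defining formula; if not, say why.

Yes, by □q → q

This is a Sahlqvist condition; the T axiom □q → q defines it.
Suppose □q→q is valid. At any x set V(q)={w : Rxw}. Then □q holds at x, so q holds at x, i.e. Rxx.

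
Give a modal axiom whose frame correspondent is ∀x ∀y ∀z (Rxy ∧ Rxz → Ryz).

◇r → □◇r

This is the Euclidean property; the standard corresponding axiom is 5: ◇r → □◇r.
Suppose ◇r→□◇r is valid. Take Rxy, Rxz and set V(r)={y}. Then ◇r at x, so □◇r at x, so ◇r at z, so some w with Rzw has r; w=y, i.e. Rzy. By symmetry of the argument, Ryz.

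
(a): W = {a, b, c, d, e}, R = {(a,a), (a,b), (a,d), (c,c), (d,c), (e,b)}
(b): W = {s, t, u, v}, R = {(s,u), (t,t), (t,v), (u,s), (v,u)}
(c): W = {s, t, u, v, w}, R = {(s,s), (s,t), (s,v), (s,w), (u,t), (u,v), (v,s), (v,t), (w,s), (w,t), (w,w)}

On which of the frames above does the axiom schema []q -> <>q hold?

(b)

Frame correspondent (Sahlqvist): forall x exists y Rxy — i.e. seriality.
(a): fails — world b has no successor.
(b): satisfies the condition.
(c): fails — world t has no successor.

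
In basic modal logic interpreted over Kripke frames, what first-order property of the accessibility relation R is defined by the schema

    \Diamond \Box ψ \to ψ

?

Symmetry

Equivalently (dual form): ψ → □◇ψ.
Suppose ψ→□◇ψ is valid. Take Rxy and set V(ψ)={x}. Then ψ at x, so □◇ψ at x, so ◇ψ at y, so some z with Ryz has ψ; z=x, i.e. Ryx.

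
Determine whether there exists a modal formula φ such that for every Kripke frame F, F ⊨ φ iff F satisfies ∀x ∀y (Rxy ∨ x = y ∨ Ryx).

No

Any modally definable frame class is closed under disjoint unions.
Take 2 disjoint single-world reflexive frames: each is trivially connected, but their disjoint union has 2 worlds with no edge between distinct components, so it is not connected.
So the class is not modally definable.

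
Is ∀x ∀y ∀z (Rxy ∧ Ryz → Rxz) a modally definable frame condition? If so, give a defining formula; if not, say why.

This is a Sahlqvist condition; the 4 axiom □p → □□p defines it.
Suppose □p→□□p is valid. Take Rxy, Ryz and set V(p)={w : Rxw}. Then □p at x, so □□p at x, so □p at y, so p at z, i.e. Rxz.

Yes — defined by □p → □□p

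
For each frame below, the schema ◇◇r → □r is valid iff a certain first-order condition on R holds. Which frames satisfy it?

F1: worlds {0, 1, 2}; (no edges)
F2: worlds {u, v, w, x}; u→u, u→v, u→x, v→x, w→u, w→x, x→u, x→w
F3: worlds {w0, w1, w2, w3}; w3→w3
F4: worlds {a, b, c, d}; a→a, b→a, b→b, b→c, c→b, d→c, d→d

F1, F3

The schema corresponds to a generalized confluence (Geach) condition: ∀x ∀y ∀z ((xR²y ∧ xRz) → ∃w (y = w ∧ z = w)).
F1: ✓.
F2: fails — uR²u, uRv but u ≠ v.
F3: ✓.
F4: fails — bR²a, bRb but a ≠ b.
Valid on: F1, F3.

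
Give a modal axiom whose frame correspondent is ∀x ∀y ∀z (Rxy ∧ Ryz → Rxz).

This is transitivity; the standard corresponding axiom is 4: □q → □□q.
Suppose □q→□□q is valid. Take Rxy, Ryz and set V(q)={w : Rxw}. Then □q at x, so □□q at x, so □q at y, so q at z, i.e. Rxz.

□q → □□q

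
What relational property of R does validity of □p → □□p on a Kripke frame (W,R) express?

transitivity

Suppose □p→□□p is valid. Take Rxy, Ryz and set V(p)={w : Rxw}. Then □p at x, so □□p at x, so □p at y, so p at z, i.e. Rxz.
Conversely, any frame satisfying ∀x ∀y ∀z (Rxy ∧ Ryz → Rxz) validates the schema.
Frame condition: ∀x ∀y ∀z (Rxy ∧ Ryz → Rxz).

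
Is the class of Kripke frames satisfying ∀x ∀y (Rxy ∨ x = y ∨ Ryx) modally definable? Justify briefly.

No — not modally definable

If a class were modally definable it would be closed under disjoint unions (Goldblatt–Thomason).
Take 4 disjoint single-world reflexive frames: each is trivially connected, but their disjoint union has 4 worlds with no edge between distinct components, so it is not connected.
Hence connectedness of R is not modally definable.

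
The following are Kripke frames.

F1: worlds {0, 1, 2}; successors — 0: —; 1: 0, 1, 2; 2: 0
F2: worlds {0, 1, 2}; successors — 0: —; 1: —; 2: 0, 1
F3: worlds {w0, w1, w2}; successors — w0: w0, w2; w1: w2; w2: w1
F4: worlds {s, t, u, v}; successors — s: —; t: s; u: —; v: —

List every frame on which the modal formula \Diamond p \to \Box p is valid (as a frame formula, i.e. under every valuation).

F4

This is the axiom for partial functionality; its first-order frame correspondent is \forall x \forall y \forall z (Rxy \wedge Rxz \to y = z).
F1: fails — 1 sees both 0 and 1.
F2: fails — 2 sees both 0 and 1.
F3: fails — w0 sees both w0 and w2.
F4: ✓.
Valid on: F4.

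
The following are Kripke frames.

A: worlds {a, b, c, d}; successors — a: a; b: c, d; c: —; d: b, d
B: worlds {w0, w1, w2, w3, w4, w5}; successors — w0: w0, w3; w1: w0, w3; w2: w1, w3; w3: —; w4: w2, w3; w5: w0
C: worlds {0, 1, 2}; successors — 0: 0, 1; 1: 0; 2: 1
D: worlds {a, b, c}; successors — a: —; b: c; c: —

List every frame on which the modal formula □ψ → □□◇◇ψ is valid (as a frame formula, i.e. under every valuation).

C, D

This is the axiom for a generalized confluence (Geach) condition; its first-order frame correspondent is ∀x ∀z (xR²z → ∃w (xRw ∧ zR²w)).
A: fails — dR²c but no w with dRw and cR²w.
B: fails — w0R²w3 but no w with w0Rw and w3R²w.
C: holds.
D: holds.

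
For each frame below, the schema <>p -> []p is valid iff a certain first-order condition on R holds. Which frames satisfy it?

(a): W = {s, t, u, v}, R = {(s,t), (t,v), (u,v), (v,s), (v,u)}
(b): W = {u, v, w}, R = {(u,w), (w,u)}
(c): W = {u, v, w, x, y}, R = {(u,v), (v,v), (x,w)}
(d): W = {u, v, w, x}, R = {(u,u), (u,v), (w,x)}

The schema corresponds to partial functionality: forall x forall y forall z (Rxy & Rxz -> y = z).
(a): fails — v sees both s and u.
(b): satisfies the condition.
(c): satisfies the condition.
(d): fails — u sees both u and v.
Valid on: (b), (c).

(b), (c)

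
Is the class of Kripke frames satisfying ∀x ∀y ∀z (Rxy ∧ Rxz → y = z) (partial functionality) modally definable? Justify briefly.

The condition is partial functionality. A defining modal formula is ◇r → □r.
Suppose ◇r→□r is valid. Take Rxy, Rxz and set V(r)={y}. Then ◇r at x, so □r at x, so r at z, i.e. z=y.

Yes, by ◇r → □r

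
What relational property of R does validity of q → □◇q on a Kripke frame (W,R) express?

symmetry: ∀x ∀y (Rxy → Ryx)

Suppose q→□◇q is valid. Take Rxy and set V(q)={x}. Then q at x, so □◇q at x, so ◇q at y, so some z with Ryz has q; z=x, i.e. Ryx.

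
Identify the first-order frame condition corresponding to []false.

□⊥ is valid iff no world has any successor (otherwise □⊥ fails at any world with one).
Conversely, any frame satisfying forall x forall y ~Rxy validates the schema.
Frame condition: forall x forall y ~Rxy.

emptiness of R: forall x forall y ~Rxy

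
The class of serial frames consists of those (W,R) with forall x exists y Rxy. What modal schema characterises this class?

□r → ◇r

A defining formula is □r → ◇r (the D axiom).
Suppose □r→◇r is valid. At any x set V(r)=W. Then □r at x, so ◇r at x, so x has a successor.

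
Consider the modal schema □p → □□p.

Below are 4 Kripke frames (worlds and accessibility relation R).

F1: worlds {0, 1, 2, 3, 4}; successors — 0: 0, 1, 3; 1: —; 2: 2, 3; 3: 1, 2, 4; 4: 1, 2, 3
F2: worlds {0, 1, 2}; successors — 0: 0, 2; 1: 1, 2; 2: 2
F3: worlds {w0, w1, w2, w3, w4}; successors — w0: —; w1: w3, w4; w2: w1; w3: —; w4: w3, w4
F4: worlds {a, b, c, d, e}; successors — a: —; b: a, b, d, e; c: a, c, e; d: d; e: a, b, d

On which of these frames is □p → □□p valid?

F2

The schema corresponds to transitivity: ∀x ∀y ∀z (Rxy ∧ Ryz → Rxz).
F1: fails — R34 and R43 but not R33.
F2: satisfies the condition.
F3: fails — Rw2w1 and Rw1w3 but not Rw2w3.
F4: fails — Reb and Rbe but not Ree.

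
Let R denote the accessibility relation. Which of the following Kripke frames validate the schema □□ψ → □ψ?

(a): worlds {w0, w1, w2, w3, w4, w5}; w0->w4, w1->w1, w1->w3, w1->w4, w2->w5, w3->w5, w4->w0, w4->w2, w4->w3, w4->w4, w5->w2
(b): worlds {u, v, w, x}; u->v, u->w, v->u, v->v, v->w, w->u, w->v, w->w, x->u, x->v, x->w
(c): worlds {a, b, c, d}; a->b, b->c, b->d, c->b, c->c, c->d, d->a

The schema corresponds to density: ∀x ∀y (Rxy → ∃z (Rxz ∧ Rzy)).
(a): fails — Rw3w5 but no z with Rw3z and Rzw5.
(b): condition met.
(c): fails — Rab but no z with Raz and Rzb.
Valid on: (b).

(b)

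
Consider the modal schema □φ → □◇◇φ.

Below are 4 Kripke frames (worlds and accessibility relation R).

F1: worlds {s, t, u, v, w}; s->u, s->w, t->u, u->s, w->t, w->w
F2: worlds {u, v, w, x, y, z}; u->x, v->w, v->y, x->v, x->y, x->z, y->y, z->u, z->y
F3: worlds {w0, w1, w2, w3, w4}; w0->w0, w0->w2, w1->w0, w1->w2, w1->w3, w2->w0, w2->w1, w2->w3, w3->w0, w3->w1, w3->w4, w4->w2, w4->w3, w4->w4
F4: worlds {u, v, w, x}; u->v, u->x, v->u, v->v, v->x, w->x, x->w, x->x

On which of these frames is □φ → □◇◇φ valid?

This is the axiom for a generalized confluence (Geach) condition; its first-order frame correspondent is ∀x ∀z (xRz → ∃w (xRw ∧ zR²w)).
F1: fails — wRt but no w* with wRw* and tR²w*.
F2: fails — uRx but no t with uRt and xR²t.
F3: condition met.
F4: condition met.
Valid on: F3, F4.

F3, F4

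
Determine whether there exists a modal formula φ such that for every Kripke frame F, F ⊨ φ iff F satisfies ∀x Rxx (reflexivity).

Yes, by □r → r

The condition is reflexivity. A defining modal formula is □r → r.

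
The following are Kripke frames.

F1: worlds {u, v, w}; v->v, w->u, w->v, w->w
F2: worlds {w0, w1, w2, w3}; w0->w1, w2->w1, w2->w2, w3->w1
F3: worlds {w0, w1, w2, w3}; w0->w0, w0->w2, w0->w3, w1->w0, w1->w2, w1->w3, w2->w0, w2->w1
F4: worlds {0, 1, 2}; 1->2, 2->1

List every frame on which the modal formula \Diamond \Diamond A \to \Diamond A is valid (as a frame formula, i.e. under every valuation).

Frame correspondent (Sahlqvist): \forall x \forall y \forall z (Rxy \wedge Ryz \to Rxz) — i.e. transitivity.
F1: holds.
F2: holds.
F3: fails — Rw1w2 and Rw2w1 but not Rw1w1.
F4: fails — R12 and R21 but not R11.

F1, F2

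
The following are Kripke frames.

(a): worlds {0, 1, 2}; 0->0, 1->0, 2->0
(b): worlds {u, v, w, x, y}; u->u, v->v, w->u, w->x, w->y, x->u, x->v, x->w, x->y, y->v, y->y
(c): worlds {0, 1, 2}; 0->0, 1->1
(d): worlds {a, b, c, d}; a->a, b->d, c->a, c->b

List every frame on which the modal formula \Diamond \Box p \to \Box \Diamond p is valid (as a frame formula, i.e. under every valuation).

This is the axiom for convergence; its first-order frame correspondent is \forall x \forall y \forall z (Rxy \wedge Rxz \to \exists w (Ryw \wedge Rzw)).
(a): holds.
(b): fails — Rwu and Rwy but u and y have no common successor.
(c): holds.
(d): fails — Rbd and Rbd but d and d have no common successor.

(a), (c)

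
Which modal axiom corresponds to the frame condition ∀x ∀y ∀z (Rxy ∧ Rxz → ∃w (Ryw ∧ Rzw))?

◇□q → □◇q

This is convergence; the standard corresponding axiom is .2: ◇□q → □◇q.
Suppose ◇□q→□◇q is valid. Take Rxy, Rxz and set V(q)={w : Ryw}. Then □q at y so ◇□q at x, so □◇q at x, so ◇q at z, giving w with Rzw and Ryw.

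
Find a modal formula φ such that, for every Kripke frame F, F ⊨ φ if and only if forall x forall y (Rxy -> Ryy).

□(□r → r)

A defining formula is □(□r → r) (the T□ axiom).
Suppose □(□r→r) is valid. Take Rxy and set V(r)={w : Ryw}. Then at y, □r holds; since □(□r→r) at x, □r→r at y, so r at y, i.e. Ryy.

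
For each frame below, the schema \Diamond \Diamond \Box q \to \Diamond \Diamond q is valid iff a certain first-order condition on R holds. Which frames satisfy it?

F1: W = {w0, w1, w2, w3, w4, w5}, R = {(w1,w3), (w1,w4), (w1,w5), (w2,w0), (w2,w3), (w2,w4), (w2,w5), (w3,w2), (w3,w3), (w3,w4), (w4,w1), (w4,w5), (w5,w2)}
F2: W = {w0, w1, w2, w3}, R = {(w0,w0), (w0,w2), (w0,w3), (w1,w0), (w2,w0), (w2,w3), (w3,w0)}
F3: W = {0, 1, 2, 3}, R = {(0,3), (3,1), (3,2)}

The schema corresponds to a generalized confluence (Geach) condition: \forall x \forall y (x R^2 y \to \exists w (yRw \wedge x R^2 w)).
F1: fails — w3R²w0 but no w with w0Rw and w3R²w.
F2: ✓.
F3: fails — 0R²1 but no w with 1Rw and 0R²w.

F2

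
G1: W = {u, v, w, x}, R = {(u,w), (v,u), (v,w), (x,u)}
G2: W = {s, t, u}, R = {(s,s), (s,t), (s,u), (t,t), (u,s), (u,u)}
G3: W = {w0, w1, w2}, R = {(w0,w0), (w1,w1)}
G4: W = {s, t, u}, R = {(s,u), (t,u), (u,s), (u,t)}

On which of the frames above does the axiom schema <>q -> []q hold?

G3

This is the axiom for partial functionality; its first-order frame correspondent is forall x forall y forall z (Rxy & Rxz -> y = z).
G1: fails — v sees both u and w.
G2: fails — s sees both s and t.
G3: satisfies the condition.
G4: fails — u sees both s and t.
Valid on: G3.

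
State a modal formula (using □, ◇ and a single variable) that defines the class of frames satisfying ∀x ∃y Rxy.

This is seriality; the standard corresponding axiom is D: □p → ◇p.
Suppose □p→◇p is valid. At any x set V(p)=W. Then □p at x, so ◇p at x, so x has a successor.

□p → ◇p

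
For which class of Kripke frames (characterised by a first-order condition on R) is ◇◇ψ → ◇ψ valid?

Transitivity

This is frame-equivalent to □ψ → □□ψ (substitute ¬ψ for ψ and contrapose).
Suppose □ψ→□□ψ is valid. Take Rxy, Ryz and set V(ψ)={w : Rxw}. Then □ψ at x, so □□ψ at x, so □ψ at y, so ψ at z, i.e. Rxz.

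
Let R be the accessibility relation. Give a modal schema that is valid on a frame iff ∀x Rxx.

□ψ → ψ

A defining formula is □ψ → ψ (the T axiom).
Suppose □ψ→ψ is valid. At any x set V(ψ)={w : Rxw}. Then □ψ holds at x, so ψ holds at x, i.e. Rxx.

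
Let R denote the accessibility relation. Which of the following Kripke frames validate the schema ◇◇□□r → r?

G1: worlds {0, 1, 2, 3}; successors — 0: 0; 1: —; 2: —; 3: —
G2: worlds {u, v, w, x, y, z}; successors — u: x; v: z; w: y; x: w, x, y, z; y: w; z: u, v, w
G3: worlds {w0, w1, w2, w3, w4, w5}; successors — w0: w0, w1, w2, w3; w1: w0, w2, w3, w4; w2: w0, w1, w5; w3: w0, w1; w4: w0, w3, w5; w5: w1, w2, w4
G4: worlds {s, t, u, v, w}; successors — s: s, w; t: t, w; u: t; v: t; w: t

G1

The schema corresponds to a generalized confluence (Geach) condition: ∀x ∀y (xR²y → ∃w (yR²w ∧ x = w)).
G1: condition met.
G2: fails — uR²w but no t with wR²t and u=t.
G3: fails — w4R²w1 but no w with w1R²w and w4=w.
G4: fails — sR²t but no w* with tR²w* and s=w*.
Valid on: G1.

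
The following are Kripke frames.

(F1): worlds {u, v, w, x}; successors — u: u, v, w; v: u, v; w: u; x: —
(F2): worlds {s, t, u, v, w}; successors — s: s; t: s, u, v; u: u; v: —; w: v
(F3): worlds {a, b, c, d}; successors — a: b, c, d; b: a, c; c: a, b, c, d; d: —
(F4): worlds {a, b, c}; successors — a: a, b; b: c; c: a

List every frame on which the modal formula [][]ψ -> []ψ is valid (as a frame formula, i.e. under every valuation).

The schema corresponds to density: forall x forall y (Rxy -> exists z (Rxz & Rzy)).
(F1): holds.
(F2): fails — Rtv but no z with Rtz and Rzv.
(F3): holds.
(F4): fails — Rbc but no z with Rbz and Rzc.

(F1), (F3)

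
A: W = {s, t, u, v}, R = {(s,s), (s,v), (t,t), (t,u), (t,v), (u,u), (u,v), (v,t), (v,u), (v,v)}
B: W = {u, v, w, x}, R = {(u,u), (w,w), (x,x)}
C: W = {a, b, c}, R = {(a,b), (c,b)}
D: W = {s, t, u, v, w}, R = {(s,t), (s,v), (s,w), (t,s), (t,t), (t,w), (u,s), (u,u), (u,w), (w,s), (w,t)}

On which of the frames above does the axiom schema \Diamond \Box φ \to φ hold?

This is the axiom for symmetry; its first-order frame correspondent is \forall x \forall y (Rxy \to Ryx).
A: fails — Rtu but not Rut.
B: satisfies the condition.
C: fails — Rab but not Rba.
D: fails — Ruw but not Rwu.

B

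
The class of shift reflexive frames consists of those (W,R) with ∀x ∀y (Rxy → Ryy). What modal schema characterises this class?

□(□s → s)

A defining formula is □(□s → s) (the T□ axiom).
Suppose □(□s→s) is valid. Take Rxy and set V(s)={w : Ryw}. Then at y, □s holds; since □(□s→s) at x, □s→s at y, so s at y, i.e. Ryy.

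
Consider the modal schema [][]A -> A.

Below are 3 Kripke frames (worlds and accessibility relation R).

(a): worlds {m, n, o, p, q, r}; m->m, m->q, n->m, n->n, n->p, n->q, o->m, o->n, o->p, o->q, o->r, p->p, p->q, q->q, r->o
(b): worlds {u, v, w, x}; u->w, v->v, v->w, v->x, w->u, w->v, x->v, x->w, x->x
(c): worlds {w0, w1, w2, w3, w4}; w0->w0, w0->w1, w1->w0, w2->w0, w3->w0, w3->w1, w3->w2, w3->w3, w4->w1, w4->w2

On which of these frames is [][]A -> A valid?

(a), (b)

The schema corresponds to a generalized confluence (Geach) condition: forall x exists w (x R^2 w & x = w).
(a): satisfies the condition.
(b): satisfies the condition.
(c): fails — at w2 but no w with w2R²w and w2=w.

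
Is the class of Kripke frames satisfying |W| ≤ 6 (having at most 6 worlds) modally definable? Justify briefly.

Modal frame validity is preserved under disjoint unions.
Any modal formula valid on each of 7 disjoint one-world frames is valid on their disjoint union (validity is preserved under disjoint unions). Each one-world frame has |W|=1≤6, but the union has |W|=7.
Hence having at most 6 worlds is not modally definable.

Not modally definable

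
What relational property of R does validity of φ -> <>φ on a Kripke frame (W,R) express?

Reflexivity

Equivalently (dual form): □φ → φ.
Suppose □φ→φ is valid. At any x set V(φ)={w : Rxw}. Then □φ holds at x, so φ holds at x, i.e. Rxx.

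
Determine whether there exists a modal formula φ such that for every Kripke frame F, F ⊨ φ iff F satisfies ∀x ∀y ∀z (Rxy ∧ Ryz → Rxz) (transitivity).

Definable; □q → □□q defines it

This is a Sahlqvist condition; the 4 axiom □q → □□q defines it.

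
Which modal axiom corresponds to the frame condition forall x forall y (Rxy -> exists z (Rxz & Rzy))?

A defining formula is □□ψ → □ψ (the C4 axiom).

□□ψ → □ψ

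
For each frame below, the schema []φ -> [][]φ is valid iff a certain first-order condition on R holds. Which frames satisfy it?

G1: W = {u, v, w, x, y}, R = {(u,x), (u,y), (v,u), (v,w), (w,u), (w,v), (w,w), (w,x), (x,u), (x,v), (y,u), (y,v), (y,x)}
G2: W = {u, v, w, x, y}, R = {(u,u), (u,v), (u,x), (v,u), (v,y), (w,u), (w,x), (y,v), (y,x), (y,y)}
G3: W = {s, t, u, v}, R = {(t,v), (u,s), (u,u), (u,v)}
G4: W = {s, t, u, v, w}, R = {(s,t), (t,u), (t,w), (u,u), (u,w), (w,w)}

G3

This is the axiom for transitivity; its first-order frame correspondent is forall x forall y forall z (Rxy & Ryz -> Rxz).
G1: fails — Rwu and Ruy but not Rwy.
G2: fails — Ruv and Rvy but not Ruy.
G3: holds.
G4: fails — Rst and Rtw but not Rsw.
Valid on: G3.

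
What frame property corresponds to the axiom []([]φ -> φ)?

shift-reflexivity: forall x forall y (Rxy -> Ryy)

Suppose □(□φ→φ) is valid. Take Rxy and set V(φ)={w : Ryw}. Then at y, □φ holds; since □(□φ→φ) at x, □φ→φ at y, so φ at y, i.e. Ryy.
The converse is a direct semantic check.
So the correspondent is shift-reflexivity.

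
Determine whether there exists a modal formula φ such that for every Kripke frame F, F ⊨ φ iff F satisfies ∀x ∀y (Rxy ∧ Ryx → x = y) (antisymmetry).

Not modally definable

If a class were modally definable it would be closed under surjective bounded morphisms (Goldblatt–Thomason).
The 6-cycle (worlds a,b,c,d,e,f with a→b→c→d→e→f→a) is antisymmetric. Sending even-indexed worlds to a and odd-indexed worlds to b is a surjective bounded morphism onto the two-world frame with a↔b, which is not antisymmetric.
So no modal formula (or set of formulas) defines exactly the antisymmetric frames.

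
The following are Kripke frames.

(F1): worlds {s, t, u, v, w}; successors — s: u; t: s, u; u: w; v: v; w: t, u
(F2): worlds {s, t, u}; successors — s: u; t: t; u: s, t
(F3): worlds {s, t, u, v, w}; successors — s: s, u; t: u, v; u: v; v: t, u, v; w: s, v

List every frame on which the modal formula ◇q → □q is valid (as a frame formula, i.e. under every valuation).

none

This is the axiom for partial functionality; its first-order frame correspondent is ∀x ∀y ∀z (Rxy ∧ Rxz → y = z).
(F1): fails — t sees both s and u.
(F2): fails — u sees both s and t.
(F3): fails — s sees both s and u.
Valid on no frame.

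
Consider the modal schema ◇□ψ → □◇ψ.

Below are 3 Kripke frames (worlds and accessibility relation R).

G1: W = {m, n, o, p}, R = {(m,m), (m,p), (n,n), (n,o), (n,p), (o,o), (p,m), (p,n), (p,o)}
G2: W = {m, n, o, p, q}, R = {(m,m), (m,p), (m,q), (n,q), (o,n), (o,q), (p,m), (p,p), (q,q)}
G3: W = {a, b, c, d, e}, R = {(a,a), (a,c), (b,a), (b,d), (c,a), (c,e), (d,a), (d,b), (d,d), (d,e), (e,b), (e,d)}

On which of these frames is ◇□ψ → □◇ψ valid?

The schema corresponds to convergence: ∀x ∀y ∀z (Rxy ∧ Rxz → ∃w (Ryw ∧ Rzw)).
G1: fails — Rpm and Rpo but m and o have no common successor.
G2: fails — Rmq and Rmp but q and p have no common successor.
G3: fails — Rce and Rca but e and a have no common successor.
Valid on no frame.

none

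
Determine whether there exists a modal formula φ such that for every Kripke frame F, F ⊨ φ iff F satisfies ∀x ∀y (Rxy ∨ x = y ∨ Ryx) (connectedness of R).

No

Any modally definable frame class is closed under disjoint unions.
Take 4 disjoint single-world reflexive frames: each is trivially connected, but their disjoint union has 4 worlds with no edge between distinct components, so it is not connected.
So no modal formula (or set of formulas) defines exactly the connected frames.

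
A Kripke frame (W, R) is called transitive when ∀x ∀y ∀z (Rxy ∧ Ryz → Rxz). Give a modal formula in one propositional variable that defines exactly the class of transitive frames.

The condition is transitivity. The 4 schema □r → □□r defines it.
Suppose □r→□□r is valid. Take Rxy, Ryz and set V(r)={w : Rxw}. Then □r at x, so □□r at x, so □r at y, so r at z, i.e. Rxz.

□r → □□r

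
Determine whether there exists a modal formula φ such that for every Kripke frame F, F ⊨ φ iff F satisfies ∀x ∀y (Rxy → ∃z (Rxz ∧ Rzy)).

This is a Sahlqvist condition; the C4 axiom □□r → □r defines it.
Suppose □□r→□r is valid. Take Rxy and set V(r)={w : xR²w}. Then □□r at x, so □r at x, so r at y, i.e. ∃z(Rxz∧Rzy).

Definable; □□r → □r defines it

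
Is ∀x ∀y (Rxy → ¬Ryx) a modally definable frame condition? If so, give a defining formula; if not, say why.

If a class were modally definable it would be closed under surjective bounded morphisms (Goldblatt–Thomason).
The 4-cycle (worlds 0,1,2,3 with 0→1→2→3→0) is asymmetric. Mapping every world to a single reflexive point • is a surjective bounded morphism, and the reflexive point is not asymmetric (R•• but asymmetry requires ¬R••).
So no modal formula (or set of formulas) defines exactly the asymmetric frames.

Not modally definable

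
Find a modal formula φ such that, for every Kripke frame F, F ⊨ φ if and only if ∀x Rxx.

The condition is reflexivity. The T schema □r → r defines it.
Suppose □r→r is valid. At any x set V(r)={w : Rxw}. Then □r holds at x, so r holds at x, i.e. Rxx.

□r → r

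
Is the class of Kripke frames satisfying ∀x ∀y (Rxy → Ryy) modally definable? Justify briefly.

Yes, by □(□p → p)

The condition is shift-reflexivity. A defining modal formula is □(□p → p).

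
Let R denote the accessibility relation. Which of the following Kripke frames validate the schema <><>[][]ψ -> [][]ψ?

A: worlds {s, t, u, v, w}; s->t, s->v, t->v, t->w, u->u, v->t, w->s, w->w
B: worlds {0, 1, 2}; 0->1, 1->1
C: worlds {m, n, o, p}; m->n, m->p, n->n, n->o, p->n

B

The schema corresponds to a generalized confluence (Geach) condition: forall x forall y forall z ((x R^2 y & x R^2 z) -> exists w (y R^2 w & z = w)).
A: fails — sR²t, sR²v but no w* with tR²w* and v=w*.
B: ✓.
C: fails — mR²o, mR²n but no w with oR²w and n=w.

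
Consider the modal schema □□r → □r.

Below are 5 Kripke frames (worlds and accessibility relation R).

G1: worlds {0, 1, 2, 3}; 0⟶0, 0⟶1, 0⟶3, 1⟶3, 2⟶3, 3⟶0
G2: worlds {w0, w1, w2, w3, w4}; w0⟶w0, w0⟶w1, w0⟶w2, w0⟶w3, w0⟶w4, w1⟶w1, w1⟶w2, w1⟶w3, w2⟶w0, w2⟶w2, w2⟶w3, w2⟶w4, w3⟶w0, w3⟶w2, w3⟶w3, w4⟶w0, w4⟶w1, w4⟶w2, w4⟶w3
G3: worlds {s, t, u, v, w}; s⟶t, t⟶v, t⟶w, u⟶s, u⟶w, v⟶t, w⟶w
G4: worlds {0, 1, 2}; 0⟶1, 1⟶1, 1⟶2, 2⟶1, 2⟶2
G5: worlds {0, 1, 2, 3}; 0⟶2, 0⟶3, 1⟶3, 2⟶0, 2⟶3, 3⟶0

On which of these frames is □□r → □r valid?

G2, G4

Frame correspondent (Sahlqvist): ∀x ∀y (Rxy → ∃z (Rxz ∧ Rzy)) — i.e. density.
G1: fails — R23 but no z with R2z and Rz3.
G2: condition met.
G3: fails — Rtv but no z with Rtz and Rzv.
G4: condition met.
G5: fails — R02 but no z with R0z and Rz2.
Valid on: G2, G4.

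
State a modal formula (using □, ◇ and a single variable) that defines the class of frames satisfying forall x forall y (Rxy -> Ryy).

The condition is shift-reflexivity. The T□ schema □(□s → s) defines it.
Suppose □(□s→s) is valid. Take Rxy and set V(s)={w : Ryw}. Then at y, □s holds; since □(□s→s) at x, □s→s at y, so s at y, i.e. Ryy.

□(□s → s)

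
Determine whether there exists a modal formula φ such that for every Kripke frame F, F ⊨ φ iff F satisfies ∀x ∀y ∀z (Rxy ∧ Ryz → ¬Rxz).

Modal frame validity is preserved under surjective bounded morphisms.
The 3-cycle (worlds a,b,c with a→b→c→a) is intransitive. Mapping every world to a single reflexive point • is a surjective bounded morphism; the reflexive point is not intransitive (R••∧R•• but R••).
So the class is not modally definable.

Not definable by any modal formula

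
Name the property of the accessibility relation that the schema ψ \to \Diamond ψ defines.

This is a form of the T axiom.
It corresponds to reflexivity: \forall x Rxx.

Reflexivity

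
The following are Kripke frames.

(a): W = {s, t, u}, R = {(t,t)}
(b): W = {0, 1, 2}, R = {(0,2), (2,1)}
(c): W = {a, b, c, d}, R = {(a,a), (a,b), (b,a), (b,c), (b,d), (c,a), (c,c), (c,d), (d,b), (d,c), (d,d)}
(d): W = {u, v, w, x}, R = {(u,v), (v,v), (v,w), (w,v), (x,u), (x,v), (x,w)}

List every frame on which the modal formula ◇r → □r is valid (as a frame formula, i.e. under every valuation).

Frame correspondent (Sahlqvist): ∀x ∀y ∀z (Rxy ∧ Rxz → y = z) — i.e. partial functionality.
(a): ✓.
(b): ✓.
(c): fails — a sees both a and b.
(d): fails — v sees both v and w.
Valid on: (a), (b).

(a), (b)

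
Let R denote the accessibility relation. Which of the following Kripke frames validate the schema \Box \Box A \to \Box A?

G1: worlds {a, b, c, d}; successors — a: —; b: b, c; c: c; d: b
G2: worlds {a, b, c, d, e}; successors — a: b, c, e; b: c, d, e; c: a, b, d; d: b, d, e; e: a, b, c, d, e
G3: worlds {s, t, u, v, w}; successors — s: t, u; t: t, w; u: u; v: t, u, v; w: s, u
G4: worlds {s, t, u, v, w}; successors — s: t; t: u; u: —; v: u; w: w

This is the axiom for density; its first-order frame correspondent is \forall x \forall y (Rxy \to \exists z (Rxz \wedge Rzy)).
G1: ✓.
G2: fails — Rca but no z with Rcz and Rza.
G3: fails — Rws but no z with Rwz and Rzs.
G4: fails — Rtu but no z with Rtz and Rzu.

G1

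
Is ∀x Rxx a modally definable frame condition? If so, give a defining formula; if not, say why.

Yes, by □r → r

The condition is reflexivity. A defining modal formula is □r → r.
Suppose □r→r is valid. At any x set V(r)={w : Rxw}. Then □r holds at x, so r holds at x, i.e. Rxx.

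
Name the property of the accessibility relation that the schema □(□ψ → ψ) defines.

Suppose □(□ψ→ψ) is valid. Take Rxy and set V(ψ)={w : Ryw}. Then at y, □ψ holds; since □(□ψ→ψ) at x, □ψ→ψ at y, so ψ at y, i.e. Ryy.
Conversely, any frame satisfying ∀x ∀y (Rxy → Ryy) validates the schema.
So the correspondent is shift-reflexivity.

Shift-reflexivity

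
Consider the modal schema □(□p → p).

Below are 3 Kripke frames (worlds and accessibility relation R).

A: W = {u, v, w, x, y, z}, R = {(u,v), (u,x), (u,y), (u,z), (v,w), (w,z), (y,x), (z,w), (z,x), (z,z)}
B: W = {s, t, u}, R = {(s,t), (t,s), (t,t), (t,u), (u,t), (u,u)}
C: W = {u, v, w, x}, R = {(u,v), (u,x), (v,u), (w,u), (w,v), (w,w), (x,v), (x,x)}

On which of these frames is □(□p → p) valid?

none

This is the axiom for shift-reflexivity; its first-order frame correspondent is ∀x ∀y (Rxy → Ryy).
A: fails — Ruv but not Rvv.
B: fails — Rts but not Rss.
C: fails — Ruv but not Rvv.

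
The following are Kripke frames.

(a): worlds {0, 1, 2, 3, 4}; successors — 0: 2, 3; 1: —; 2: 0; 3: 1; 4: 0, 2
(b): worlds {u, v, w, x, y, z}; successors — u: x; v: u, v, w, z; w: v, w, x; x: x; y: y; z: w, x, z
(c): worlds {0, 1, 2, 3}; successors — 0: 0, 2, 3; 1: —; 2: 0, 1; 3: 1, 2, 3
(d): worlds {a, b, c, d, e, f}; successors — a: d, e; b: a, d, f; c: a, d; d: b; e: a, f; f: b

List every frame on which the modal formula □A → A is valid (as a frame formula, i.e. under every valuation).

The schema corresponds to reflexivity: ∀x Rxx.
(a): fails — world 0 does not see itself.
(b): fails — world u does not see itself.
(c): fails — world 1 does not see itself.
(d): fails — world a does not see itself.
Valid on no frame.

none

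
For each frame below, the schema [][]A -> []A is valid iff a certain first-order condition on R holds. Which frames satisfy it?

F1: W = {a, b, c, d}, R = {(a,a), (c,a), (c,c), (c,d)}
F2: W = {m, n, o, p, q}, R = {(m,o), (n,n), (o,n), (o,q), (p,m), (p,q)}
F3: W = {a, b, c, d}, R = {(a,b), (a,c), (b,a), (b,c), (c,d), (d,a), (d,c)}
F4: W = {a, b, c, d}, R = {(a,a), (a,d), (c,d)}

This is the axiom for density; its first-order frame correspondent is forall x forall y (Rxy -> exists z (Rxz & Rzy)).
F1: ✓.
F2: fails — Rpm but no z with Rpz and Rzm.
F3: fails — Rcd but no z with Rcz and Rzd.
F4: fails — Rcd but no z with Rcz and Rzd.
Valid on: F1.

F1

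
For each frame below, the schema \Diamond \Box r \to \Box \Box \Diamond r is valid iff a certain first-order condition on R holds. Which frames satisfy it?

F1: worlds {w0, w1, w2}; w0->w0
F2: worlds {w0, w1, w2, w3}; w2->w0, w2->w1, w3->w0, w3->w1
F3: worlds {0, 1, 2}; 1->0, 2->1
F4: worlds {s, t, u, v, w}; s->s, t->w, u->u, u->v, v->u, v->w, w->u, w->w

Frame correspondent (Sahlqvist): \forall x \forall y \forall z ((xRy \wedge x R^2 z) \to \exists w (yRw \wedge zRw)) — i.e. a generalized confluence (Geach) condition.
F1: condition met.
F2: condition met.
F3: fails — 2R1, 2R²0 but no w with 1Rw and 0Rw.
F4: condition met.

F1, F2, F4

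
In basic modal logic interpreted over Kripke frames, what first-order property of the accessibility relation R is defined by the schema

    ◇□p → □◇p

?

Suppose ◇□p→□◇p is valid. Take Rxy, Rxz and set V(p)={w : Ryw}. Then □p at y so ◇□p at x, so □◇p at x, so ◇p at z, giving w with Rzw and Ryw.

Convergence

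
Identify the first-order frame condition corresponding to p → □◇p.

Symmetry

Suppose p→□◇p is valid. Take Rxy and set V(p)={x}. Then p at x, so □◇p at x, so ◇p at y, so some z with Ryz has p; z=x, i.e. Ryx.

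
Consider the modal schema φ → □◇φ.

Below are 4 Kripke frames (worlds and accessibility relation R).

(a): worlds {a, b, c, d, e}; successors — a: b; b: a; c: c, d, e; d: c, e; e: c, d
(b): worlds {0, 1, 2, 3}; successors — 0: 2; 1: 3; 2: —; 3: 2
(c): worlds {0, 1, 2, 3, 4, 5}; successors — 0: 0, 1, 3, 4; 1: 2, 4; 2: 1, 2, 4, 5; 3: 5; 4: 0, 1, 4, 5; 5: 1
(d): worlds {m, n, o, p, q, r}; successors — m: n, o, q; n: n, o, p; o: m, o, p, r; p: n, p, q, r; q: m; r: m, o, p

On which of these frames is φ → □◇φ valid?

The schema corresponds to symmetry: ∀x ∀y (Rxy → Ryx).
(a): satisfies the condition.
(b): fails — R13 but not R31.
(c): fails — R51 but not R15.
(d): fails — Rop but not Rpo.
Valid on: (a).

(a)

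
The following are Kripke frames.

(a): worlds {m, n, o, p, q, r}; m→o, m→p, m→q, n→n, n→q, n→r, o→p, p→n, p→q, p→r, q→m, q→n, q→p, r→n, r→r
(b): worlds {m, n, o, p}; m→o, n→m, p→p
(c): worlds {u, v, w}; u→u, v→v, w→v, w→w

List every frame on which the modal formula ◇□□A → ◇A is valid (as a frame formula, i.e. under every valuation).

This is the axiom for a generalized confluence (Geach) condition; its first-order frame correspondent is ∀x ∀y (xRy → ∃w (yR²w ∧ xRw)).
(a): holds.
(b): fails — mRo but no w with oR²w and mRw.
(c): holds.

(a), (c)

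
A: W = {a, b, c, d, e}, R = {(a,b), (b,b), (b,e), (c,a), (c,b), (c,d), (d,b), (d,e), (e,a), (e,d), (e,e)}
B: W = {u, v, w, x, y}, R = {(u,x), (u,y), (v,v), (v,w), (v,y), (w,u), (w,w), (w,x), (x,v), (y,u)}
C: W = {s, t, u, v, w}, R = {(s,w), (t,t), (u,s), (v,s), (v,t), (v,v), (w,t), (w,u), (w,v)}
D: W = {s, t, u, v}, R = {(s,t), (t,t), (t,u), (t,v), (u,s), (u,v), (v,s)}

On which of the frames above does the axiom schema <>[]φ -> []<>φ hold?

none

This is the axiom for convergence; its first-order frame correspondent is forall x forall y forall z (Rxy & Rxz -> exists w (Ryw & Rzw)).
A: fails — Ree and Rea but e and a have no common successor.
B: fails — Rux and Ruy but x and y have no common successor.
C: fails — Rvv and Rvs but v and s have no common successor.
D: fails — Rtv and Rtt but v and t have no common successor.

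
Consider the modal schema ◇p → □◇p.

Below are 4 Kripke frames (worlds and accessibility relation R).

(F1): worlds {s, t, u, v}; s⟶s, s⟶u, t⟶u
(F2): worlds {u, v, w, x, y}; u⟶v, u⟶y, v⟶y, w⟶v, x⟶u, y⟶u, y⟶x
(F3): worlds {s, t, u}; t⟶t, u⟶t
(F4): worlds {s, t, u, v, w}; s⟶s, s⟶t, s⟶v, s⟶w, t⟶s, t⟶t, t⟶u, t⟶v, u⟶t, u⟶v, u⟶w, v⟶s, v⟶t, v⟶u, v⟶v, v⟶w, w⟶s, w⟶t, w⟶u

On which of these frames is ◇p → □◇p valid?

This is the axiom for the Euclidean property; its first-order frame correspondent is ∀x ∀y ∀z (Rxy ∧ Rxz → Ryz).
(F1): fails — Rsu and Rsu but not Ruu.
(F2): fails — Ruv and Ruv but not Rvv.
(F3): ✓.
(F4): fails — Rst and Rsw but not Rtw.

(F3)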